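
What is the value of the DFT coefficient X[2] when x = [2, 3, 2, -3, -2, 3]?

X[2] = Σ(n=0 to 5) x[n] · ω_6^(2n) where ω_6 = e^(-2πi/6)
= (2)·ω_6^0 + (3)·ω_6^2 + (2)·ω_6^4 + (-3)·ω_6^6 + (-2)·ω_6^8 + (3)·ω_6^10

X[2] = -4.0000+3.4641i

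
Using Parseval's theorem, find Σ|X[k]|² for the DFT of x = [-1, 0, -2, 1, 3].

Parseval: Σ|x[n]|² = (1/N)Σ|X[k]|², so Σ|X[k]|² = N·Σ|x[n]|² = 5·15.0000

Σ|X[k]|² = N·Σ|x[n]|² = 5·15.0000 = 75.0000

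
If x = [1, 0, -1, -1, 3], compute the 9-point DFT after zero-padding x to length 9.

Original 5-point DFT: [2, 3.5451+2.8532i, -2.0451+1.7634i, -2.0451-1.7634i, 3.5451-2.8532i]
Zero-padded 9-point DFT provides frequency interpolation.

DFT_9([x, 0, ...]) = [2, -1.4927+0.8248i, 4.7378+1.4044i, -1.0000-3.4641i, 1.2549+3.1777i, 1.2549-3.1777i, -1.0000+3.4641i, 4.7378-1.4044i, -1.4927-0.8248i]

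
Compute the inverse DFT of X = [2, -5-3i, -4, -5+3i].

x[n] = (1/4) Σ(k=0 to 3) X[k] · e^(2πikn/4)

Computing each x[n]:
x[0] = -3
x[1] = 3
x[2] = 2
x[3] = 0

x = [-3, 3, 2, 0]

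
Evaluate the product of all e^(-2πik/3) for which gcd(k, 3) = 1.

The primitive 3rd roots of unity are ω_3^k for k coprime to 3: k ∈ {1, 2}
Their product equals the constant term of the cyclotomic polynomial Φ_3(x) up to sign.
For n ≥ 3, the product of all primitive nth roots of unity is 1. (For n=1 it is 1; for n=2 it is -1.)

1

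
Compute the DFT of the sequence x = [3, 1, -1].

X[k] = Σ(n=0 to 2) x[n] · ω_3^(nk)
where ω_3 = e^(-2πi/3)

Computing each X[k]:
X[0] = 3
X[1] = 3.0000-1.7321i
X[2] = 3.0000+1.7321i

X = [3, 3.0000-1.7321i, 3.0000+1.7321i]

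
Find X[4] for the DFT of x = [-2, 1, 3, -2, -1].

X[4] = Σ(n=0 to 4) x[n] · ω_5^(4n) where ω_5 = e^(-2πi/5)
= (-2)·ω_5^0 + (1)·ω_5^4 + (3)·ω_5^8 + (-2)·ω_5^12 + (-1)·ω_5^16

X[4] = -2.8090+4.8410i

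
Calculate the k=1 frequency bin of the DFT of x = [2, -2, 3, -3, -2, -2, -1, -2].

X[1] = Σ(n=0 to 7) x[n] · ω_8^(1n) where ω_8 = e^(-2πi/8)
= (2)·ω_8^0 + (-2)·ω_8^1 + (3)·ω_8^2 + (-3)·ω_8^3 + (-2)·ω_8^4 + (-2)·ω_8^5 + (-1)·ω_8^6 + (-2)·ω_8^7

X[1] = 4.7071-3.2929i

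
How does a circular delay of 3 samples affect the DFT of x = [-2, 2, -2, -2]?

Time shift by 3: X_shifted[k] = ω_4^(3k) · X[k]
Shifted x = [2, -2, -2, -2]

DFT(x[n-3]) = [-4, 4, 4, 4]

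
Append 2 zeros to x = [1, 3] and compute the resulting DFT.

Original 2-point DFT: [4, -2]
Zero-padded 4-point DFT provides frequency interpolation.

DFT_4([x, 0, ...]) = [4, 1-3i, -2, 1+3i]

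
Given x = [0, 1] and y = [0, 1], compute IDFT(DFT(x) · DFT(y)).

(x ⊛ y)[n] = Σ(m=0 to 1) x[m] · y[(n-m) mod 2]

Computing each output sample:
(x ⊛ y)[0] = 1
(x ⊛ y)[1] = 0

x ⊛ y = [1, 0]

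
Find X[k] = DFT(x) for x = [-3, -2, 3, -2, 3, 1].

X[k] = Σ(n=0 to 5) x[n] · ω_6^(nk)
where ω_6 = e^(-2πi/6)

Computing each X[k]:
X[0] = 0
X[1] = -4.5000+2.5981i
X[2] = -7.5000+2.5981i
X[3] = 6
X[4] = -7.5000-2.5981i
X[5] = -4.5000-2.5981i

X = [0, -4.5000+2.5981i, -7.5000+2.5981i, 6, -7.5000-2.5981i, -4.5000-2.5981i]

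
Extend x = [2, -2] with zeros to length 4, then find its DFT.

Original 2-point DFT: [0, 4]
Zero-padded 4-point DFT provides frequency interpolation.

DFT_4([x, 0, ...]) = [0, 2+2i, 4, 2-2i]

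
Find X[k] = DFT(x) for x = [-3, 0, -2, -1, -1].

X[k] = Σ(n=0 to 4) x[n] · ω_5^(nk)
where ω_5 = e^(-2πi/5)

Computing each X[k]:
X[0] = -7
X[1] = -0.8820-0.3633i
X[2] = -3.1180-1.5388i
X[3] = -3.1180+1.5388i
X[4] = -0.8820+0.3633i

X = [-7, -0.8820-0.3633i, -3.1180-1.5388i, -3.1180+1.5388i, -0.8820+0.3633i]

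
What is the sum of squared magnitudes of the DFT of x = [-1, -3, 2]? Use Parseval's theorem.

Parseval: Σ|x[n]|² = (1/N)Σ|X[k]|², so Σ|X[k]|² = N·Σ|x[n]|² = 3·14.0000

Σ|X[k]|² = N·Σ|x[n]|² = 3·14.0000 = 42.0000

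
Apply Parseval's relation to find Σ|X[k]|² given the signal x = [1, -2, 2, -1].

Parseval: Σ|x[n]|² = (1/N)Σ|X[k]|², so Σ|X[k]|² = N·Σ|x[n]|² = 4·10.0000

Σ|X[k]|² = N·Σ|x[n]|² = 4·10.0000 = 40.0000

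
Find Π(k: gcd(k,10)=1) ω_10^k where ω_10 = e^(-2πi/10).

The primitive 10th roots of unity are ω_10^k for k coprime to 10: k ∈ {1, 3, 7, 9}
Their product equals the constant term of the cyclotomic polynomial Φ_10(x) up to sign.
For n ≥ 3, the product of all primitive nth roots of unity is 1. (For n=1 it is 1; for n=2 it is -1.)

1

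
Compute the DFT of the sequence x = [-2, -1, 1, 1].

X[k] = Σ(n=0 to 3) x[n] · ω_4^(nk)
where ω_4 = e^(-2πi/4)

Computing each X[k]:
X[0] = -1
X[1] = -3+2i
X[2] = -1
X[3] = -3-2i

X = [-1, -3+2i, -1, -3-2i]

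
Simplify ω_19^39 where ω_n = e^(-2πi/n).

Since ω_19^19 = 1, powers reduce modulo 19.
39 mod 19 = 1
So ω_19^39 = ω_19^1 = e^(-2πi·1/19)

ω_19^39 = ω_19^1 = 0.9458-0.3247i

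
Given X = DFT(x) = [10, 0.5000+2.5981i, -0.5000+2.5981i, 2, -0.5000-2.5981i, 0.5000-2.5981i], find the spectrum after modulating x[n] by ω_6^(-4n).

Modulation property: DFT(ω_6^(-4n)·x[n]) = X[(k-4) mod 6], so circularly shift X by 4 positions.

X[k-4] = [-0.5000+2.5981i, 2, -0.5000-2.5981i, 0.5000-2.5981i, 10, 0.5000+2.5981i]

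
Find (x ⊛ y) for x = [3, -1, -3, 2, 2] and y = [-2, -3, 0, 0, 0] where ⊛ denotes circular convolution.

(x ⊛ y)[n] = Σ(m=0 to 4) x[m] · y[(n-m) mod 5]

Computing each output sample:
(x ⊛ y)[0] = -12
(x ⊛ y)[1] = -7
(x ⊛ y)[2] = 9
(x ⊛ y)[3] = 5
(x ⊛ y)[4] = -10

x ⊛ y = [-12, -7, 9, 5, -10]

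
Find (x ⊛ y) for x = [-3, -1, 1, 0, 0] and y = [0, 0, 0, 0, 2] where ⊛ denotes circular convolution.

(x ⊛ y)[n] = Σ(m=0 to 4) x[m] · y[(n-m) mod 5]

Computing each output sample:
(x ⊛ y)[0] = -2
(x ⊛ y)[1] = 2
(x ⊛ y)[2] = 0
(x ⊛ y)[3] = 0
(x ⊛ y)[4] = -6

x ⊛ y = [-2, 2, 0, 0, -6]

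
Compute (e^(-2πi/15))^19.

Since ω_15^15 = 1, powers reduce modulo 15.
19 mod 15 = 4
So ω_15^19 = ω_15^4 = e^(-2πi·4/15)

ω_15^19 = ω_15^4 = -0.1045-0.9945i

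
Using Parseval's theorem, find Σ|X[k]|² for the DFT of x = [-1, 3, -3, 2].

Parseval: Σ|x[n]|² = (1/N)Σ|X[k]|², so Σ|X[k]|² = N·Σ|x[n]|² = 4·23.0000

Σ|X[k]|² = N·Σ|x[n]|² = 4·23.0000 = 92.0000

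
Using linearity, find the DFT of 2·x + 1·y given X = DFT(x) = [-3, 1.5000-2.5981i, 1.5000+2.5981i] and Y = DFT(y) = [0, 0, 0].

By linearity: DFT(2x + 1y) = 2·DFT(x) + 1·DFT(y)
= 2·[-3, 1.5000-2.5981i, 1.5000+2.5981i] + 1·[0, 0, 0]

Computing element-wise:
Z[0] = 2·(-3) + 1·(0) = -6
Z[1] = 2·(1.5000-2.5981i) + 1·(0) = 3.0000-5.1962i
Z[2] = 2·(1.5000+2.5981i) + 1·(0) = 3.0000+5.1962i

DFT(2x + 1y) = 2·X + 1·Y = [-6, 3.0000-5.1962i, 3.0000+5.1962i]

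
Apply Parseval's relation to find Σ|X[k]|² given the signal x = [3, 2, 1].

Parseval: Σ|x[n]|² = (1/N)Σ|X[k]|², so Σ|X[k]|² = N·Σ|x[n]|² = 3·14.0000

Σ|X[k]|² = N·Σ|x[n]|² = 3·14.0000 = 42.0000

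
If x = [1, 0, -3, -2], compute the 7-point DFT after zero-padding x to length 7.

Original 4-point DFT: [-4, 4-2i, 0, 4+2i]
Zero-padded 7-point DFT provides frequency interpolation.

DFT_7([x, 0, ...]) = [-4, 3.4695+3.7926i, 2.4559-2.8653i, -0.4254-0.3956i, -0.4254+0.3956i, 2.4559+2.8653i, 3.4695-3.7926i]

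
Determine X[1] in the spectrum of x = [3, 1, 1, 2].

X[1] = Σ(n=0 to 3) x[n] · ω_4^(1n) where ω_4 = e^(-2πi/4)
= (3)·ω_4^0 + (1)·ω_4^1 + (1)·ω_4^2 + (2)·ω_4^3

X[1] = 2+1i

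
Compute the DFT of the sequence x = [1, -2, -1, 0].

X[k] = Σ(n=0 to 3) x[n] · ω_4^(nk)
where ω_4 = e^(-2πi/4)

Computing each X[k]:
X[0] = -2
X[1] = 2+2i
X[2] = 2
X[3] = 2-2i

X = [-2, 2+2i, 2, 2-2i]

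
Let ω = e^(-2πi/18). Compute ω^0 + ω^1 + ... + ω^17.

Sum of all nth roots of unity equals 0 for n > 1 (geometric series with r ≠ 1).

0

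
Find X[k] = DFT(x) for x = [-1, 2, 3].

X[k] = Σ(n=0 to 2) x[n] · ω_3^(nk)
where ω_3 = e^(-2πi/3)

Computing each X[k]:
X[0] = 4
X[1] = -3.5000+0.8660i
X[2] = -3.5000-0.8660i

X = [4, -3.5000+0.8660i, -3.5000-0.8660i]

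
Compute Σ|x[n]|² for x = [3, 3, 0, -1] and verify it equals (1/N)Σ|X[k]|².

Time domain:
Σ|x[n]|² = |3|² + |3|² + |0|² + |-1|² = 19.0000

Frequency domain:
(1/4)Σ|X[k]|² = (1/4)(|5|² + |3-4i|² + |1|² + |3+4i|²) = (1/4)·76.0000 = 19.0000

Both sides agree, confirming Parseval's theorem.

Σ|x[n]|² = (1/N)Σ|X[k]|² = 19.0000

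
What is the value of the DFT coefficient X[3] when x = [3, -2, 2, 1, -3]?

X[3] = Σ(n=0 to 4) x[n] · ω_5^(3n) where ω_5 = e^(-2πi/5)
= (3)·ω_5^0 + (-2)·ω_5^3 + (2)·ω_5^6 + (1)·ω_5^9 + (-3)·ω_5^12

X[3] = 7.9721-0.3633i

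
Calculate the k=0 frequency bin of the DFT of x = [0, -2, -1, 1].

X[0] = Σ(n=0 to 3) x[n] · ω_4^0 = Σ x[n]
= (0) + (-2) + (-1) + (1)

X[0] = -2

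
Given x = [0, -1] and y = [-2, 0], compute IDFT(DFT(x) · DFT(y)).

(x ⊛ y)[n] = Σ(m=0 to 1) x[m] · y[(n-m) mod 2]

Computing each output sample:
(x ⊛ y)[0] = 0
(x ⊛ y)[1] = 2

x ⊛ y = [0, 2]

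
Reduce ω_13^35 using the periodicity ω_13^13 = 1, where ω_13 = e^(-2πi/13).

Since ω_13^13 = 1, powers reduce modulo 13.
35 mod 13 = 9
So ω_13^35 = ω_13^9 = e^(-2πi·9/13)

ω_13^35 = ω_13^9 = -0.3546+0.9350i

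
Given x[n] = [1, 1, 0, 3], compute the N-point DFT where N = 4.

X[k] = Σ(n=0 to 3) x[n] · ω_4^(nk)
where ω_4 = e^(-2πi/4)

Computing each X[k]:
X[0] = 5
X[1] = 1+2i
X[2] = -3
X[3] = 1-2i

X = [5, 1+2i, -3, 1-2i]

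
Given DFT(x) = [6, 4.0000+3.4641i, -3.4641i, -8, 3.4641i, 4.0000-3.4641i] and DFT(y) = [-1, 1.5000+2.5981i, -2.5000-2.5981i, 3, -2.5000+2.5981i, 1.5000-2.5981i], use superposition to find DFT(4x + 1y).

By linearity: DFT(4x + 1y) = 4·DFT(x) + 1·DFT(y)
= 4·[6, 4.0000+3.4641i, -3.4641i, -8, 3.4641i, 4.0000-3.4641i] + 1·[-1, 1.5000+2.5981i, -2.5000-2.5981i, 3, -2.5000+2.5981i, 1.5000-2.5981i]

Computing element-wise:
Z[0] = 4·(6) + 1·(-1) = 23
Z[1] = 4·(4.0000+3.4641i) + 1·(1.5000+2.5981i) = 17.5000+16.4545i
Z[2] = 4·(-3.4641i) + 1·(-2.5000-2.5981i) = -2.5000-16.4545i
Z[3] = 4·(-8) + 1·(3) = -29
Z[4] = 4·(3.4641i) + 1·(-2.5000+2.5981i) = -2.5000+16.4545i
Z[5] = 4·(4.0000-3.4641i) + 1·(1.5000-2.5981i) = 17.5000-16.4545i

DFT(4x + 1y) = 4·X + 1·Y = [23, 17.5000+16.4545i, -2.5000-16.4545i, -29, -2.5000+16.4545i, 17.5000-16.4545i]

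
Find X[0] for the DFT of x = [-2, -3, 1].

X[0] = Σ(n=0 to 2) x[n] · ω_3^0 = Σ x[n]
= (-2) + (-3) + (1)

X[0] = -4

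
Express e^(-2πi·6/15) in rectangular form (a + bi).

ω_15^6 = e^(-2πi·6/15)
= cos(-2π·6/15) + i·sin(-2π·6/15)
= cos(-12π/15) + i·sin(-12π/15)

ω_15^6 = cos(-12π/15) + i·sin(-12π/15) = -0.8090-0.5878i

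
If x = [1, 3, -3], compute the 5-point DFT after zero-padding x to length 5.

Original 3-point DFT: [1, 1.0000-5.1962i, 1.0000+5.1962i]
Zero-padded 5-point DFT provides frequency interpolation.

DFT_5([x, 0, ...]) = [1, 4.3541-1.0898i, -2.3541-4.6165i, -2.3541+4.6165i, 4.3541+1.0898i]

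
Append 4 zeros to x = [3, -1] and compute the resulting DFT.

Original 2-point DFT: [2, 4]
Zero-padded 6-point DFT provides frequency interpolation.

DFT_6([x, 0, ...]) = [2, 2.5000+0.8660i, 3.5000+0.8660i, 4, 3.5000-0.8660i, 2.5000-0.8660i]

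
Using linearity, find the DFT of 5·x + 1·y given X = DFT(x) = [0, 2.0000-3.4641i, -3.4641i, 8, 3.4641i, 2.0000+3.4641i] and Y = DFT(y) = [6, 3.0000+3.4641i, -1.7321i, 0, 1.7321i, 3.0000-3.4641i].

By linearity: DFT(5x + 1y) = 5·DFT(x) + 1·DFT(y)
= 5·[0, 2.0000-3.4641i, -3.4641i, 8, 3.4641i, 2.0000+3.4641i] + 1·[6, 3.0000+3.4641i, -1.7321i, 0, 1.7321i, 3.0000-3.4641i]

Computing element-wise:
Z[0] = 5·(0) + 1·(6) = 6
Z[1] = 5·(2.0000-3.4641i) + 1·(3.0000+3.4641i) = 13.0000-13.8564i
Z[2] = 5·(-3.4641i) + 1·(-1.7321i) = -19.0526i
Z[3] = 5·(8) + 1·(0) = 40
Z[4] = 5·(3.4641i) + 1·(1.7321i) = 19.0526i
Z[5] = 5·(2.0000+3.4641i) + 1·(3.0000-3.4641i) = 13.0000+13.8564i

DFT(5x + 1y) = 5·X + 1·Y = [6, 13.0000-13.8564i, -19.0526i, 40, 19.0526i, 13.0000+13.8564i]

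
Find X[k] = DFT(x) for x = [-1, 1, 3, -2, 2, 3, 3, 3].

X[k] = Σ(n=0 to 7) x[n] · ω_8^(nk)
where ω_8 = e^(-2πi/8)

Computing each X[k]:
X[0] = 12
X[1] = -0.8787+4.9497i
X[2] = -5-3i
X[3] = -5.1213+4.9497i
X[4] = 2
X[5] = -5.1213-4.9497i
X[6] = -5+3i
X[7] = -0.8787-4.9497i

X = [12, -0.8787+4.9497i, -5-3i, -5.1213+4.9497i, 2, -5.1213-4.9497i, -5+3i, -0.8787-4.9497i]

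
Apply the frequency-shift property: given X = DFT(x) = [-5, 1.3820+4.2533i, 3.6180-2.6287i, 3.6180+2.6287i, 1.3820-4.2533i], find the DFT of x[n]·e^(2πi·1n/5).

Modulation property: DFT(ω_5^(-1n)·x[n]) = X[(k-1) mod 5], so circularly shift X by 1 positions.

X[k-1] = [1.3820-4.2533i, -5, 1.3820+4.2533i, 3.6180-2.6287i, 3.6180+2.6287i]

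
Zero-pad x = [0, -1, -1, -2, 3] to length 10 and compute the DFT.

Original 5-point DFT: [-1, 3.0451+3.2164i, -2.5451+3.3022i, -2.5451-3.3022i, 3.0451-3.2164i]
Zero-padded 10-point DFT provides frequency interpolation.

DFT_10([x, 0, ...]) = [-1, -2.9271+1.6776i, 3.0451+3.2164i, 0.4271-3.6655i, -2.5451+3.3022i, 5, -2.5451-3.3022i, 0.4271+3.6655i, 3.0451-3.2164i, -2.9271-1.6776i]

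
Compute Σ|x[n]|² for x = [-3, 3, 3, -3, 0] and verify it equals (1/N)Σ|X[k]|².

Time domain:
Σ|x[n]|² = |-3|² + |3|² + |3|² + |-3|² + |0|² = 36.0000

Frequency domain:
(1/5)Σ|X[k]|² = (1/5)(|0|² + |-2.0729-6.3799i|² + |-5.4271+3.9430i|² + |-5.4271-3.9430i|² + |-2.0729+6.3799i|²) = (1/5)·180.0000 = 36.0000

Both sides agree, confirming Parseval's theorem.

Σ|x[n]|² = (1/N)Σ|X[k]|² = 36.0000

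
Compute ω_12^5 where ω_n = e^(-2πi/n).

ω_12^5 = e^(-2πi·5/12)
= cos(-2π·5/12) + i·sin(-2π·5/12)
= cos(-10π/12) + i·sin(-10π/12)

ω_12^5 = cos(-10π/12) + i·sin(-10π/12) = -0.8660-0.5000i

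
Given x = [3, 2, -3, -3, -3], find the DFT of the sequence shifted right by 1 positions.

Time shift by 1: X_shifted[k] = ω_5^(1k) · X[k]
Shifted x = [-3, 3, 2, -3, -3]

DFT(x[n-1]) = [-4, -2.1910-8.6453i, -3.3090+1.2286i, -3.3090-1.2286i, -2.1910+8.6453i]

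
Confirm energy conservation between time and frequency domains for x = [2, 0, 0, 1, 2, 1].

Time domain:
Σ|x[n]|² = |2|² + |0|² + |0|² + |1|² + |2|² + |1|² = 10.0000

Frequency domain:
(1/6)Σ|X[k]|² = (1/6)(|6|² + |0.5000+2.5981i|² + |1.5000-0.8660i|² + |2|² + |1.5000+0.8660i|² + |0.5000-2.5981i|²) = (1/6)·60.0000 = 10.0000

Both sides agree, confirming Parseval's theorem.

Σ|x[n]|² = (1/N)Σ|X[k]|² = 10.0000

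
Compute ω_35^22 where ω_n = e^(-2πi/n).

ω_35^22 = e^(-2πi·22/35)
= cos(-2π·22/35) + i·sin(-2π·22/35)
= cos(-44π/35) + i·sin(-44π/35)

ω_35^22 = cos(-44π/35) + i·sin(-44π/35) = -0.6911+0.7228i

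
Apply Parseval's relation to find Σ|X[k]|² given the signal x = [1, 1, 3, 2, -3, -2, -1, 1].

Parseval: Σ|x[n]|² = (1/N)Σ|X[k]|², so Σ|X[k]|² = N·Σ|x[n]|² = 8·30.0000

Σ|X[k]|² = N·Σ|x[n]|² = 8·30.0000 = 240.0000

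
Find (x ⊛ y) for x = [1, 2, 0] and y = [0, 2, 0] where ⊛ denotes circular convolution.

(x ⊛ y)[n] = Σ(m=0 to 2) x[m] · y[(n-m) mod 3]

Computing each output sample:
(x ⊛ y)[0] = 0
(x ⊛ y)[1] = 2
(x ⊛ y)[2] = 4

x ⊛ y = [0, 2, 4]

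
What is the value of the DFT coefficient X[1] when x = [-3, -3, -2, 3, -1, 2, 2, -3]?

X[1] = Σ(n=0 to 7) x[n] · ω_8^(1n) where ω_8 = e^(-2πi/8)
= (-3)·ω_8^0 + (-3)·ω_8^1 + (-2)·ω_8^2 + (3)·ω_8^3 + (-1)·ω_8^4 + (2)·ω_8^5 + (2)·ω_8^6 + (-3)·ω_8^7

X[1] = -9.7782+3.2929i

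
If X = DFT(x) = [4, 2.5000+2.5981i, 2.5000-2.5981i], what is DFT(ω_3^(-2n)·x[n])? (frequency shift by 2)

Modulation property: DFT(ω_3^(-2n)·x[n]) = X[(k-2) mod 3], so circularly shift X by 2 positions.

X[k-2] = [2.5000+2.5981i, 2.5000-2.5981i, 4]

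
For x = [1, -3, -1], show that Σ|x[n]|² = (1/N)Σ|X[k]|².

Time domain:
Σ|x[n]|² = |1|² + |-3|² + |-1|² = 11.0000

Frequency domain:
(1/3)Σ|X[k]|² = (1/3)(|-3|² + |3.0000+1.7321i|² + |3.0000-1.7321i|²) = (1/3)·33.0000 = 11.0000

Both sides agree, confirming Parseval's theorem.

Σ|x[n]|² = (1/N)Σ|X[k]|² = 11.0000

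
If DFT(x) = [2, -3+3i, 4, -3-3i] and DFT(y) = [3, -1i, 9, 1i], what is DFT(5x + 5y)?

By linearity: DFT(5x + 5y) = 5·DFT(x) + 5·DFT(y)
= 5·[2, -3+3i, 4, -3-3i] + 5·[3, -1i, 9, 1i]

Computing element-wise:
Z[0] = 5·(2) + 5·(3) = 25
Z[1] = 5·(-3+3i) + 5·(-1i) = -15+10i
Z[2] = 5·(4) + 5·(9) = 65
Z[3] = 5·(-3-3i) + 5·(1i) = -15-10i

DFT(5x + 5y) = 5·X + 5·Y = [25, -15+10i, 65, -15-10i]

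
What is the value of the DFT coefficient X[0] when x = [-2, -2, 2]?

X[0] = Σ(n=0 to 2) x[n] · ω_3^0 = Σ x[n]
= (-2) + (-2) + (2)

X[0] = -2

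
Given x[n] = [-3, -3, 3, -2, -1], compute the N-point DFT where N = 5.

X[k] = Σ(n=0 to 4) x[n] · ω_5^(nk)
where ω_5 = e^(-2πi/5)

Computing each X[k]:
X[0] = -6
X[1] = -5.0451-1.0368i
X[2] = 0.5451+5.9309i
X[3] = 0.5451-5.9309i
X[4] = -5.0451+1.0368i

X = [-6, -5.0451-1.0368i, 0.5451+5.9309i, 0.5451-5.9309i, -5.0451+1.0368i]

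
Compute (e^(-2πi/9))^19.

Since ω_9^9 = 1, powers reduce modulo 9.
19 mod 9 = 1
So ω_9^19 = ω_9^1 = e^(-2πi·1/9)

ω_9^19 = ω_9^1 = 0.7660-0.6428i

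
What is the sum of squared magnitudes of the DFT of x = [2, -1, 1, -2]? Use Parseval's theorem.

Parseval: Σ|x[n]|² = (1/N)Σ|X[k]|², so Σ|X[k]|² = N·Σ|x[n]|² = 4·10.0000

Σ|X[k]|² = N·Σ|x[n]|² = 4·10.0000 = 40.0000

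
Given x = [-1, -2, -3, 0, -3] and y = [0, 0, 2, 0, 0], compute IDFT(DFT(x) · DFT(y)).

(x ⊛ y)[n] = Σ(m=0 to 4) x[m] · y[(n-m) mod 5]

Computing each output sample:
(x ⊛ y)[0] = 0
(x ⊛ y)[1] = -6
(x ⊛ y)[2] = -2
(x ⊛ y)[3] = -4
(x ⊛ y)[4] = -6

x ⊛ y = [0, -6, -2, -4, -6]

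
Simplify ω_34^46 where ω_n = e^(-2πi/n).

Since ω_34^34 = 1, powers reduce modulo 34.
46 mod 34 = 12
So ω_34^46 = ω_34^12 = e^(-2πi·12/34)

ω_34^46 = ω_34^12 = -0.6026-0.7980i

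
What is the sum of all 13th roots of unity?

Sum of all nth roots of unity equals 0 for n > 1 (geometric series with r ≠ 1).

0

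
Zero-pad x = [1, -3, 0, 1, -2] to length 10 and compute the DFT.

Original 5-point DFT: [-3, -1.3541+1.5388i, 5.3541-0.3633i, 5.3541+0.3633i, -1.3541-1.5388i]
Zero-padded 10-point DFT provides frequency interpolation.

DFT_10([x, 0, ...]) = [-3, -0.1180+1.9879i, -1.3541+1.5388i, 2.1180+5.3431i, 5.3541-0.3633i, 1, 5.3541+0.3633i, 2.1180-5.3431i, -1.3541-1.5388i, -0.1180-1.9879i]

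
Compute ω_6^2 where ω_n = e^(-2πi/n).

ω_6^2 = e^(-2πi·2/6)
= cos(-2π·2/6) + i·sin(-2π·2/6)
= cos(-4π/6) + i·sin(-4π/6)

ω_6^2 = cos(-4π/6) + i·sin(-4π/6) = -0.5000-0.8660i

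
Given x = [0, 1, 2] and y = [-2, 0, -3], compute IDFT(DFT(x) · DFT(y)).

(x ⊛ y)[n] = Σ(m=0 to 2) x[m] · y[(n-m) mod 3]

Computing each output sample:
(x ⊛ y)[0] = -3
(x ⊛ y)[1] = -8
(x ⊛ y)[2] = -4

x ⊛ y = [-3, -8, -4]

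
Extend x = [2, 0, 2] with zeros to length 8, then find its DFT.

Original 3-point DFT: [4, 1.0000+1.7321i, 1.0000-1.7321i]
Zero-padded 8-point DFT provides frequency interpolation.

DFT_8([x, 0, ...]) = [4, 2-2i, 0, 2+2i, 4, 2-2i, 0, 2+2i]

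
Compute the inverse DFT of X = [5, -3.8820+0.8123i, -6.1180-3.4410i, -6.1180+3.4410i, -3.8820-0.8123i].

x[n] = (1/5) Σ(k=0 to 4) X[k] · e^(2πikn/5)

Computing each x[n]:
x[0] = -3
x[1] = 3
x[2] = 0
x[3] = 3
x[4] = 2

x = [-3, 3, 0, 3, 2]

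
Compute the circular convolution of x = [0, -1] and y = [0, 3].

(x ⊛ y)[n] = Σ(m=0 to 1) x[m] · y[(n-m) mod 2]

Computing each output sample:
(x ⊛ y)[0] = -3
(x ⊛ y)[1] = 0

x ⊛ y = [-3, 0]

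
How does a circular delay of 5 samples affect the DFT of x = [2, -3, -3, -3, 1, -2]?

Time shift by 5: X_shifted[k] = ω_6^(5k) · X[k]
Shifted x = [-3, -3, -3, 1, -2, 2]

DFT(x[n-5]) = [-8, -2.0000+5.1962i, 1.0000+3.4641i, -8, 1.0000-3.4641i, -2.0000-5.1962i]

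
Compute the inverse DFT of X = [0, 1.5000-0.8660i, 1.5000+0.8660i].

x[n] = (1/3) Σ(k=0 to 2) X[k] · e^(2πikn/3)

Computing each x[n]:
x[0] = 1
x[1] = 0
x[2] = -1

x = [1, 0, -1]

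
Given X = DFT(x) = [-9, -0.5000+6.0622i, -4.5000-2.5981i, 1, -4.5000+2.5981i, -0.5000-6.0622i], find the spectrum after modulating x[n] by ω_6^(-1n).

Modulation property: DFT(ω_6^(-1n)·x[n]) = X[(k-1) mod 6], so circularly shift X by 1 positions.

X[k-1] = [-0.5000-6.0622i, -9, -0.5000+6.0622i, -4.5000-2.5981i, 1, -4.5000+2.5981i]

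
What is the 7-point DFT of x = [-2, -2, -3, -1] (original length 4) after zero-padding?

Original 4-point DFT: [-8, 1+1i, -2, 1-1i]
Zero-padded 7-point DFT provides frequency interpolation.

DFT_7([x, 0, ...]) = [-8, -1.6784+4.9223i, 0.5245-0.1336i, -1.8460-0.5028i, -1.8460+0.5028i, 0.5245+0.1336i, -1.6784-4.9223i]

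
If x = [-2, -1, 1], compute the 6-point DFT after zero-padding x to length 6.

Original 3-point DFT: [-2, -2.0000+1.7321i, -2.0000-1.7321i]
Zero-padded 6-point DFT provides frequency interpolation.

DFT_6([x, 0, ...]) = [-2, -3, -2.0000+1.7321i, 0, -2.0000-1.7321i, -3]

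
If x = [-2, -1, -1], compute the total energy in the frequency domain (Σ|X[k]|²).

Parseval: Σ|x[n]|² = (1/N)Σ|X[k]|², so Σ|X[k]|² = N·Σ|x[n]|² = 3·6.0000

Σ|X[k]|² = N·Σ|x[n]|² = 3·6.0000 = 18.0000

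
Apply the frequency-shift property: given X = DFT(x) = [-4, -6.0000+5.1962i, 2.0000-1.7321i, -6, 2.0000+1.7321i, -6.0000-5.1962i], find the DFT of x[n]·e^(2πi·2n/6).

Modulation property: DFT(ω_6^(-2n)·x[n]) = X[(k-2) mod 6], so circularly shift X by 2 positions.

X[k-2] = [2.0000+1.7321i, -6.0000-5.1962i, -4, -6.0000+5.1962i, 2.0000-1.7321i, -6]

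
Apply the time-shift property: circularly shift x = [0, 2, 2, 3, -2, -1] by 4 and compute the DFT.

Time shift by 4: X_shifted[k] = ω_6^(4k) · X[k]
Shifted x = [2, 3, -2, -1, 0, 2]

DFT(x[n-4]) = [4, 6.5000+0.8660i, -0.5000-2.5981i, -4, -0.5000+2.5981i, 6.5000-0.8660i]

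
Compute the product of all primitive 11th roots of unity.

The primitive 11th roots of unity are ω_11^k for k coprime to 11: k ∈ {1, 2, 3, 4, 5, 6, 7, 8, 9, 10}
Their product equals the constant term of the cyclotomic polynomial Φ_11(x) up to sign.
For n ≥ 3, the product of all primitive nth roots of unity is 1. (For n=1 it is 1; for n=2 it is -1.)

1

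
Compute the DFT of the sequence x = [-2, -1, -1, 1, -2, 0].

X[k] = Σ(n=0 to 5) x[n] · ω_6^(nk)
where ω_6 = e^(-2πi/6)

Computing each X[k]:
X[0] = -5
X[1] = -2
X[2] = 1.0000+1.7321i
X[3] = -5
X[4] = 1.0000-1.7321i
X[5] = -2

X = [-5, -2, 1.0000+1.7321i, -5, 1.0000-1.7321i, -2]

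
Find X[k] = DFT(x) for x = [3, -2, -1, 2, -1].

X[k] = Σ(n=0 to 4) x[n] · ω_5^(nk)
where ω_5 = e^(-2πi/5)

Computing each X[k]:
X[0] = 1
X[1] = 1.2639+2.7144i
X[2] = 5.7361-2.2654i
X[3] = 5.7361+2.2654i
X[4] = 1.2639-2.7144i

X = [1, 1.2639+2.7144i, 5.7361-2.2654i, 5.7361+2.2654i, 1.2639-2.7144i]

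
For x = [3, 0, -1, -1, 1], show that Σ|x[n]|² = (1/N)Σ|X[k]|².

Time domain:
Σ|x[n]|² = |3|² + |0|² + |-1|² + |-1|² + |1|² = 12.0000

Frequency domain:
(1/5)Σ|X[k]|² = (1/5)(|2|² + |4.9271+0.9511i|² + |1.5729+0.5878i|² + |1.5729-0.5878i|² + |4.9271-0.9511i|²) = (1/5)·60.0000 = 12.0000

Both sides agree, confirming Parseval's theorem.

Σ|x[n]|² = (1/N)Σ|X[k]|² = 12.0000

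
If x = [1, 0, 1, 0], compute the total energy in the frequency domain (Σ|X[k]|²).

Parseval: Σ|x[n]|² = (1/N)Σ|X[k]|², so Σ|X[k]|² = N·Σ|x[n]|² = 4·2.0000

Σ|X[k]|² = N·Σ|x[n]|² = 4·2.0000 = 8.0000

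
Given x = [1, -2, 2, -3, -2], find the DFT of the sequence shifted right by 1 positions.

Time shift by 1: X_shifted[k] = ω_5^(1k) · X[k]
Shifted x = [-2, 1, -2, 2, -3]

DFT(x[n-1]) = [-4, -2.6180-1.4531i, -0.3820-6.1554i, -0.3820+6.1554i, -2.6180+1.4531i]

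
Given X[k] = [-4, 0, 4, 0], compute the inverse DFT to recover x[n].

x[n] = (1/4) Σ(k=0 to 3) X[k] · e^(2πikn/4)

Computing each x[n]:
x[0] = 0
x[1] = -2
x[2] = 0
x[3] = -2

x = [0, -2, 0, -2]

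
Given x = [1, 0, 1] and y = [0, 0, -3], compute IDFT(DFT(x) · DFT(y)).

(x ⊛ y)[n] = Σ(m=0 to 2) x[m] · y[(n-m) mod 3]

Computing each output sample:
(x ⊛ y)[0] = 0
(x ⊛ y)[1] = -3
(x ⊛ y)[2] = -3

x ⊛ y = [0, -3, -3]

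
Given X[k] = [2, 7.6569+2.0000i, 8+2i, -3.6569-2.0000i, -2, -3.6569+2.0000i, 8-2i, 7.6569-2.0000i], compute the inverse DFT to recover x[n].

x[n] = (1/8) Σ(k=0 to 7) X[k] · e^(2πikn/8)

Computing each x[n]:
x[0] = 3
x[1] = 2
x[2] = -3
x[3] = -1
x[4] = 1
x[5] = -2
x[6] = -1
x[7] = 3

x = [3, 2, -3, -1, 1, -2, -1, 3]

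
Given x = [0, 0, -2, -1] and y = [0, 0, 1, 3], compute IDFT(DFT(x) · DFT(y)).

(x ⊛ y)[n] = Σ(m=0 to 3) x[m] · y[(n-m) mod 4]

Computing each output sample:
(x ⊛ y)[0] = -2
(x ⊛ y)[1] = -7
(x ⊛ y)[2] = -3
(x ⊛ y)[3] = 0

x ⊛ y = [-2, -7, -3, 0]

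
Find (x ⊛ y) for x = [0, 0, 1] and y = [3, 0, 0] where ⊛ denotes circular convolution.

(x ⊛ y)[n] = Σ(m=0 to 2) x[m] · y[(n-m) mod 3]

Computing each output sample:
(x ⊛ y)[0] = 0
(x ⊛ y)[1] = 0
(x ⊛ y)[2] = 3

x ⊛ y = [0, 0, 3]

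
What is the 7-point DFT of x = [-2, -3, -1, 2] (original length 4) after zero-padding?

Original 4-point DFT: [-4, -1+5i, -2, -1-5i]
Zero-padded 7-point DFT provides frequency interpolation.

DFT_7([x, 0, ...]) = [-4, -5.4499+2.4527i, 0.8155+4.0546i, -0.3656-1.4300i, -0.3656+1.4300i, 0.8155-4.0546i, -5.4499-2.4527i]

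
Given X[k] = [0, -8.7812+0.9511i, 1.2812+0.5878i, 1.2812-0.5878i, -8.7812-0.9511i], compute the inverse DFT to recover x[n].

x[n] = (1/5) Σ(k=0 to 4) X[k] · e^(2πikn/5)

Computing each x[n]:
x[0] = -3
x[1] = -2
x[2] = 3
x[3] = 3
x[4] = -1

x = [-3, -2, 3, 3, -1]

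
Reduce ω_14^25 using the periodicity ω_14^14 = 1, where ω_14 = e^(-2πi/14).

Since ω_14^14 = 1, powers reduce modulo 14.
25 mod 14 = 11
So ω_14^25 = ω_14^11 = e^(-2πi·11/14)

ω_14^25 = ω_14^11 = 0.2225+0.9749i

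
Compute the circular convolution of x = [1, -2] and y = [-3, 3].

(x ⊛ y)[n] = Σ(m=0 to 1) x[m] · y[(n-m) mod 2]

Computing each output sample:
(x ⊛ y)[0] = -9
(x ⊛ y)[1] = 9

x ⊛ y = [-9, 9]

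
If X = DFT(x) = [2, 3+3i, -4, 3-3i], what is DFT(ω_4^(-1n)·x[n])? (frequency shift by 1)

Modulation property: DFT(ω_4^(-1n)·x[n]) = X[(k-1) mod 4], so circularly shift X by 1 positions.

X[k-1] = [3-3i, 2, 3+3i, -4]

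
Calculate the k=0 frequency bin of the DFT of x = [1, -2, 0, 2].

X[0] = Σ(n=0 to 3) x[n] · ω_4^0 = Σ x[n]
= (1) + (-2) + (0) + (2)

X[0] = 1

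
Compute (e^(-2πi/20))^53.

Since ω_20^20 = 1, powers reduce modulo 20.
53 mod 20 = 13
So ω_20^53 = ω_20^13 = e^(-2πi·13/20)

ω_20^53 = ω_20^13 = -0.5878+0.8090i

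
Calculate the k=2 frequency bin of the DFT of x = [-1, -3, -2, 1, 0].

X[2] = Σ(n=0 to 4) x[n] · ω_5^(2n) where ω_5 = e^(-2πi/5)
= (-1)·ω_5^0 + (-3)·ω_5^2 + (-2)·ω_5^4 + (1)·ω_5^6 + (0)·ω_5^8

X[2] = 1.1180-1.0898i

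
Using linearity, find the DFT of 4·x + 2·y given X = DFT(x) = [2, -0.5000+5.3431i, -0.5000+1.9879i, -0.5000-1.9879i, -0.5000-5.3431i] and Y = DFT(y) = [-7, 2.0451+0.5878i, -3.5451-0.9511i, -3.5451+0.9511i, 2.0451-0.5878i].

By linearity: DFT(4x + 2y) = 4·DFT(x) + 2·DFT(y)
= 4·[2, -0.5000+5.3431i, -0.5000+1.9879i, -0.5000-1.9879i, -0.5000-5.3431i] + 2·[-7, 2.0451+0.5878i, -3.5451-0.9511i, -3.5451+0.9511i, 2.0451-0.5878i]

Computing element-wise:
Z[0] = 4·(2) + 2·(-7) = -6
Z[1] = 4·(-0.5000+5.3431i) + 2·(2.0451+0.5878i) = 2.0902+22.5480i
Z[2] = 4·(-0.5000+1.9879i) + 2·(-3.5451-0.9511i) = -9.0902+6.0494i
Z[3] = 4·(-0.5000-1.9879i) + 2·(-3.5451+0.9511i) = -9.0902-6.0494i
Z[4] = 4·(-0.5000-5.3431i) + 2·(2.0451-0.5878i) = 2.0902-22.5480i

DFT(4x + 2y) = 4·X + 2·Y = [-6, 2.0902+22.5480i, -9.0902+6.0494i, -9.0902-6.0494i, 2.0902-22.5480i]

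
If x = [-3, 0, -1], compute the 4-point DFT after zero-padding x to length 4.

Original 3-point DFT: [-4, -2.5000-0.8660i, -2.5000+0.8660i]
Zero-padded 4-point DFT provides frequency interpolation.

DFT_4([x, 0, ...]) = [-4, -2, -4, -2]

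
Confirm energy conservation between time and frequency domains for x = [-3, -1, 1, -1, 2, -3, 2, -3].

Time domain:
Σ|x[n]|² = |-3|² + |-1|² + |1|² + |-1|² + |2|² + |-3|² + |2|² + |-3|² = 38.0000

Frequency domain:
(1/8)Σ|X[k]|² = (1/8)(|-6|² + |-5.0000-1.8284i|² + |-4|² + |-5.0000-3.8284i|² + |10|² + |-5.0000+3.8284i|² + |-4|² + |-5.0000+1.8284i|²) = (1/8)·304.0000 = 38.0000

Both sides agree, confirming Parseval's theorem.

Σ|x[n]|² = (1/N)Σ|X[k]|² = 38.0000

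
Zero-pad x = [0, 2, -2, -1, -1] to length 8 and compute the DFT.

Original 5-point DFT: [-2, 2.7361-2.2654i, -1.7361-2.7144i, -1.7361+2.7144i, 2.7361+2.2654i]
Zero-padded 8-point DFT provides frequency interpolation.

DFT_8([x, 0, ...]) = [-2, 3.1213+1.2929i, 1-3i, -1.1213-2.7071i, -4, -1.1213+2.7071i, 1+3i, 3.1213-1.2929i]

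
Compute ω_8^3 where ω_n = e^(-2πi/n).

ω_8^3 = e^(-2πi·3/8)
= cos(-2π·3/8) + i·sin(-2π·3/8)
= cos(-6π/8) + i·sin(-6π/8)

ω_8^3 = cos(-6π/8) + i·sin(-6π/8) = -0.7071-0.7071i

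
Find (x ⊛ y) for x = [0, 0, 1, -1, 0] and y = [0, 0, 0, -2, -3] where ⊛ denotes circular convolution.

(x ⊛ y)[n] = Σ(m=0 to 4) x[m] · y[(n-m) mod 5]

Computing each output sample:
(x ⊛ y)[0] = -2
(x ⊛ y)[1] = -1
(x ⊛ y)[2] = 3
(x ⊛ y)[3] = 0
(x ⊛ y)[4] = 0

x ⊛ y = [-2, -1, 3, 0, 0]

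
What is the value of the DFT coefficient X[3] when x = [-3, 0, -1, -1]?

X[3] = Σ(n=0 to 3) x[n] · ω_4^(3n) where ω_4 = e^(-2πi/4)
= (-3)·ω_4^0 + (0)·ω_4^3 + (-1)·ω_4^6 + (-1)·ω_4^9

X[3] = -2+1i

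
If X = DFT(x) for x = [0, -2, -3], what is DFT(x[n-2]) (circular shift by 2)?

Time shift by 2: X_shifted[k] = ω_3^(2k) · X[k]
Shifted x = [-2, -3, 0]

DFT(x[n-2]) = [-5, -0.5000+2.5981i, -0.5000-2.5981i]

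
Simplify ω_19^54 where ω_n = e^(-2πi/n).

Since ω_19^19 = 1, powers reduce modulo 19.
54 mod 19 = 16
So ω_19^54 = ω_19^16 = e^(-2πi·16/19)

ω_19^54 = ω_19^16 = 0.5469+0.8372i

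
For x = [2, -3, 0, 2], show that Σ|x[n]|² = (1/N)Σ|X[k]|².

Time domain:
Σ|x[n]|² = |2|² + |-3|² + |0|² + |2|² = 17.0000

Frequency domain:
(1/4)Σ|X[k]|² = (1/4)(|1|² + |2+5i|² + |3|² + |2-5i|²) = (1/4)·68.0000 = 17.0000

Both sides agree, confirming Parseval's theorem.

Σ|x[n]|² = (1/N)Σ|X[k]|² = 17.0000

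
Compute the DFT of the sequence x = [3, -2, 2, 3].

X[k] = Σ(n=0 to 3) x[n] · ω_4^(nk)
where ω_4 = e^(-2πi/4)

Computing each X[k]:
X[0] = 6
X[1] = 1+5i
X[2] = 4
X[3] = 1-5i

X = [6, 1+5i, 4, 1-5i]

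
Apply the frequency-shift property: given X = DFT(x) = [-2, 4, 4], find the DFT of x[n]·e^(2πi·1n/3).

Modulation property: DFT(ω_3^(-1n)·x[n]) = X[(k-1) mod 3], so circularly shift X by 1 positions.

X[k-1] = [4, -2, 4]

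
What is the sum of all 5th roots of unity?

Sum of all nth roots of unity equals 0 for n > 1 (geometric series with r ≠ 1).

0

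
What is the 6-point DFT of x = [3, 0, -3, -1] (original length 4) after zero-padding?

Original 4-point DFT: [-1, 6-1i, 1, 6+1i]
Zero-padded 6-point DFT provides frequency interpolation.

DFT_6([x, 0, ...]) = [-1, 5.5000+2.5981i, 3.5000-2.5981i, 1, 3.5000+2.5981i, 5.5000-2.5981i]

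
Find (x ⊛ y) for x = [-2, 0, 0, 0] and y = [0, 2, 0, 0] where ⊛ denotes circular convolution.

(x ⊛ y)[n] = Σ(m=0 to 3) x[m] · y[(n-m) mod 4]

Computing each output sample:
(x ⊛ y)[0] = 0
(x ⊛ y)[1] = -4
(x ⊛ y)[2] = 0
(x ⊛ y)[3] = 0

x ⊛ y = [0, -4, 0, 0]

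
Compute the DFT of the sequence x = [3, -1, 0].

X[k] = Σ(n=0 to 2) x[n] · ω_3^(nk)
where ω_3 = e^(-2πi/3)

Computing each X[k]:
X[0] = 2
X[1] = 3.5000+0.8660i
X[2] = 3.5000-0.8660i

X = [2, 3.5000+0.8660i, 3.5000-0.8660i]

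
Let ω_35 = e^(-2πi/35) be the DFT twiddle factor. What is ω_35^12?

ω_35^12 = e^(-2πi·12/35)
= cos(-2π·12/35) + i·sin(-2π·12/35)
= cos(-24π/35) + i·sin(-24π/35)

ω_35^12 = cos(-24π/35) + i·sin(-24π/35) = -0.5509-0.8346i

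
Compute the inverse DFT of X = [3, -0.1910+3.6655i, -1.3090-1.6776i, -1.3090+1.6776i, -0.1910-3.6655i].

x[n] = (1/5) Σ(k=0 to 4) X[k] · e^(2πikn/5)

Computing each x[n]:
x[0] = 0
x[1] = 0
x[2] = -1
x[3] = 2
x[4] = 2

x = [0, 0, -1, 2, 2]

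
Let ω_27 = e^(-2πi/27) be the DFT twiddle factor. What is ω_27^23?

ω_27^23 = e^(-2πi·23/27)
= cos(-2π·23/27) + i·sin(-2π·23/27)
= cos(-46π/27) + i·sin(-46π/27)

ω_27^23 = cos(-46π/27) + i·sin(-46π/27) = 0.5972+0.8021i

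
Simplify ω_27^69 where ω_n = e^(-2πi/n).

Since ω_27^27 = 1, powers reduce modulo 27.
69 mod 27 = 15
So ω_27^69 = ω_27^15 = e^(-2πi·15/27)

ω_27^69 = ω_27^15 = -0.9397+0.3420i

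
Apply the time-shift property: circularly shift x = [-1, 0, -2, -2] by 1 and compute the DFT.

Time shift by 1: X_shifted[k] = ω_4^(1k) · X[k]
Shifted x = [-2, -1, 0, -2]

DFT(x[n-1]) = [-5, -2-1i, 1, -2+1i]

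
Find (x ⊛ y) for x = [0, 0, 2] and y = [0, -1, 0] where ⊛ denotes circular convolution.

(x ⊛ y)[n] = Σ(m=0 to 2) x[m] · y[(n-m) mod 3]

Computing each output sample:
(x ⊛ y)[0] = -2
(x ⊛ y)[1] = 0
(x ⊛ y)[2] = 0

x ⊛ y = [-2, 0, 0]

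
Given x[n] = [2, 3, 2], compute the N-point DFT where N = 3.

X[k] = Σ(n=0 to 2) x[n] · ω_3^(nk)
where ω_3 = e^(-2πi/3)

Computing each X[k]:
X[0] = 7
X[1] = -0.5000-0.8660i
X[2] = -0.5000+0.8660i

X = [7, -0.5000-0.8660i, -0.5000+0.8660i]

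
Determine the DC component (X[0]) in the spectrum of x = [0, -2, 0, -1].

X[0] = Σ(n=0 to 3) x[n] · ω_4^0 = Σ x[n]
= (0) + (-2) + (0) + (-1)

X[0] = -3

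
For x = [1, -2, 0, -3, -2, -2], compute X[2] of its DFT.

X[2] = Σ(n=0 to 5) x[n] · ω_6^(2n) where ω_6 = e^(-2πi/6)
= (1)·ω_6^0 + (-2)·ω_6^2 + (0)·ω_6^4 + (-3)·ω_6^6 + (-2)·ω_6^8 + (-2)·ω_6^10

X[2] = 1.0000+1.7321i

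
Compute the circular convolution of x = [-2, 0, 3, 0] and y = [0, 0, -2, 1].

(x ⊛ y)[n] = Σ(m=0 to 3) x[m] · y[(n-m) mod 4]

Computing each output sample:
(x ⊛ y)[0] = -6
(x ⊛ y)[1] = 3
(x ⊛ y)[2] = 4
(x ⊛ y)[3] = -2

x ⊛ y = [-6, 3, 4, -2]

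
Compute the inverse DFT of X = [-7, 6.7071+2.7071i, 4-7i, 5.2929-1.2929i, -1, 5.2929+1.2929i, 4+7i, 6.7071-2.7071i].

x[n] = (1/8) Σ(k=0 to 7) X[k] · e^(2πikn/8)

Computing each x[n]:
x[0] = 3
x[1] = 1
x[2] = -3
x[3] = -3
x[4] = -3
x[5] = 1
x[6] = -1
x[7] = -2

x = [3, 1, -3, -3, -3, 1, -1, -2]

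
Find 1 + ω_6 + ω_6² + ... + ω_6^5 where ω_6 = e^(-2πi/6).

Sum of all nth roots of unity equals 0 for n > 1 (geometric series with r ≠ 1).

0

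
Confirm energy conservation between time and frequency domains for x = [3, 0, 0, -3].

Time domain:
Σ|x[n]|² = |3|² + |0|² + |0|² + |-3|² = 18.0000

Frequency domain:
(1/4)Σ|X[k]|² = (1/4)(|0|² + |3-3i|² + |6|² + |3+3i|²) = (1/4)·72.0000 = 18.0000

Both sides agree, confirming Parseval's theorem.

Σ|x[n]|² = (1/N)Σ|X[k]|² = 18.0000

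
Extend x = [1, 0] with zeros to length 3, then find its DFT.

Original 2-point DFT: [1, 1]
Zero-padded 3-point DFT provides frequency interpolation.

DFT_3([x, 0, ...]) = [1, 1, 1]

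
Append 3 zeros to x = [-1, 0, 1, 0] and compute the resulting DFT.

Original 4-point DFT: [0, -2, 0, -2]
Zero-padded 7-point DFT provides frequency interpolation.

DFT_7([x, 0, ...]) = [0, -1.2225-0.9749i, -1.9010+0.4339i, -0.3765+0.7818i, -0.3765-0.7818i, -1.9010-0.4339i, -1.2225+0.9749i]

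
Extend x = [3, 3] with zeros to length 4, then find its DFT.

Original 2-point DFT: [6, 0]
Zero-padded 4-point DFT provides frequency interpolation.

DFT_4([x, 0, ...]) = [6, 3-3i, 0, 3+3i]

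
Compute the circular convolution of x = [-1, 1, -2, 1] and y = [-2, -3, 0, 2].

(x ⊛ y)[n] = Σ(m=0 to 3) x[m] · y[(n-m) mod 4]

Computing each output sample:
(x ⊛ y)[0] = 1
(x ⊛ y)[1] = -3
(x ⊛ y)[2] = 3
(x ⊛ y)[3] = 2

x ⊛ y = [1, -3, 3, 2]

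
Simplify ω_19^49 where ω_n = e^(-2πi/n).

Since ω_19^19 = 1, powers reduce modulo 19.
49 mod 19 = 11
So ω_19^49 = ω_19^11 = e^(-2πi·11/19)

ω_19^49 = ω_19^11 = -0.8795+0.4759i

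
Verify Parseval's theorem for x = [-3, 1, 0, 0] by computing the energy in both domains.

Time domain:
Σ|x[n]|² = |-3|² + |1|² + |0|² + |0|² = 10.0000

Frequency domain:
(1/4)Σ|X[k]|² = (1/4)(|-2|² + |-3-1i|² + |-4|² + |-3+1i|²) = (1/4)·40.0000 = 10.0000

Both sides agree, confirming Parseval's theorem.

Σ|x[n]|² = (1/N)Σ|X[k]|² = 10.0000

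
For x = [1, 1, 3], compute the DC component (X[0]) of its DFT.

X[0] = Σ(n=0 to 2) x[n] · ω_3^0 = Σ x[n]
= (1) + (1) + (3)

X[0] = 5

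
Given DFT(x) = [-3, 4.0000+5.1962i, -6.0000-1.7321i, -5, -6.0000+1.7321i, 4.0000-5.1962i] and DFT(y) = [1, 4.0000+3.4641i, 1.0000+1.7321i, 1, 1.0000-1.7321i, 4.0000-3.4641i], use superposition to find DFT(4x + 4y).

By linearity: DFT(4x + 4y) = 4·DFT(x) + 4·DFT(y)
= 4·[-3, 4.0000+5.1962i, -6.0000-1.7321i, -5, -6.0000+1.7321i, 4.0000-5.1962i] + 4·[1, 4.0000+3.4641i, 1.0000+1.7321i, 1, 1.0000-1.7321i, 4.0000-3.4641i]

Computing element-wise:
Z[0] = 4·(-3) + 4·(1) = -8
Z[1] = 4·(4.0000+5.1962i) + 4·(4.0000+3.4641i) = 32.0000+34.6412i
Z[2] = 4·(-6.0000-1.7321i) + 4·(1.0000+1.7321i) = -20
Z[3] = 4·(-5) + 4·(1) = -16
Z[4] = 4·(-6.0000+1.7321i) + 4·(1.0000-1.7321i) = -20
Z[5] = 4·(4.0000-5.1962i) + 4·(4.0000-3.4641i) = 32.0000-34.6412i

DFT(4x + 4y) = 4·X + 4·Y = [-8, 32.0000+34.6412i, -20, -16, -20, 32.0000-34.6412i]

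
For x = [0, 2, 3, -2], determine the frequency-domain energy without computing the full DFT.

Parseval: Σ|x[n]|² = (1/N)Σ|X[k]|², so Σ|X[k]|² = N·Σ|x[n]|² = 4·17.0000

Σ|X[k]|² = N·Σ|x[n]|² = 4·17.0000 = 68.0000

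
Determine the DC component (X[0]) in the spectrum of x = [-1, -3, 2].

X[0] = Σ(n=0 to 2) x[n] · ω_3^0 = Σ x[n]
= (-1) + (-3) + (2)

X[0] = -2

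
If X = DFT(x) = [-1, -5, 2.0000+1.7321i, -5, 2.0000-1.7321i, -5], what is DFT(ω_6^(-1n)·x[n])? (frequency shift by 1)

Modulation property: DFT(ω_6^(-1n)·x[n]) = X[(k-1) mod 6], so circularly shift X by 1 positions.

X[k-1] = [-5, -1, -5, 2.0000+1.7321i, -5, 2.0000-1.7321i]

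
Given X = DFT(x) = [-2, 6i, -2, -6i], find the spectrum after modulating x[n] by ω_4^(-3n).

Modulation property: DFT(ω_4^(-3n)·x[n]) = X[(k-3) mod 4], so circularly shift X by 3 positions.

X[k-3] = [6i, -2, -6i, -2]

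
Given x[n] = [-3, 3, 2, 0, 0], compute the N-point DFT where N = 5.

X[k] = Σ(n=0 to 4) x[n] · ω_5^(nk)
where ω_5 = e^(-2πi/5)

Computing each X[k]:
X[0] = 2
X[1] = -3.6910-4.0287i
X[2] = -4.8090+0.1388i
X[3] = -4.8090-0.1388i
X[4] = -3.6910+4.0287i

X = [2, -3.6910-4.0287i, -4.8090+0.1388i, -4.8090-0.1388i, -3.6910+4.0287i]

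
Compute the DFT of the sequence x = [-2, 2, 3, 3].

X[k] = Σ(n=0 to 3) x[n] · ω_4^(nk)
where ω_4 = e^(-2πi/4)

Computing each X[k]:
X[0] = 6
X[1] = -5+1i
X[2] = -4
X[3] = -5-1i

X = [6, -5+1i, -4, -5-1i]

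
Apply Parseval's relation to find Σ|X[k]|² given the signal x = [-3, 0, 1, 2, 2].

Parseval: Σ|x[n]|² = (1/N)Σ|X[k]|², so Σ|X[k]|² = N·Σ|x[n]|² = 5·18.0000

Σ|X[k]|² = N·Σ|x[n]|² = 5·18.0000 = 90.0000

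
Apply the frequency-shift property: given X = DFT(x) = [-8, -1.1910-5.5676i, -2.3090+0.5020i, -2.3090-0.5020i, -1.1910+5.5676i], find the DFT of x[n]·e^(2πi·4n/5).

Modulation property: DFT(ω_5^(-4n)·x[n]) = X[(k-4) mod 5], so circularly shift X by 4 positions.

X[k-4] = [-1.1910-5.5676i, -2.3090+0.5020i, -2.3090-0.5020i, -1.1910+5.5676i, -8]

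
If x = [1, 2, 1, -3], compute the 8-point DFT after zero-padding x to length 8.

Original 4-point DFT: [1, -5i, 3, 5i]
Zero-padded 8-point DFT provides frequency interpolation.

DFT_8([x, 0, ...]) = [1, 4.5355-0.2929i, -5i, -2.5355+1.7071i, 3, -2.5355-1.7071i, 5i, 4.5355+0.2929i]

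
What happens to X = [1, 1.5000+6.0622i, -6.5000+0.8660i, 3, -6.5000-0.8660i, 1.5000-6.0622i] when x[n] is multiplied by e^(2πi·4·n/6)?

Modulation property: DFT(ω_6^(-4n)·x[n]) = X[(k-4) mod 6], so circularly shift X by 4 positions.

X[k-4] = [-6.5000+0.8660i, 3, -6.5000-0.8660i, 1.5000-6.0622i, 1, 1.5000+6.0622i]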